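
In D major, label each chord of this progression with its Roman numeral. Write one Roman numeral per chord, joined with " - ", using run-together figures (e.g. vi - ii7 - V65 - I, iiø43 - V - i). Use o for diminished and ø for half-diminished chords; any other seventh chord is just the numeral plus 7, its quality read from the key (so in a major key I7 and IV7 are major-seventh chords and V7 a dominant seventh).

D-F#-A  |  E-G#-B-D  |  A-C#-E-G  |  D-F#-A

D-F#-A: major triad on D = scale degree 1 → I.
E-G#-B-D: a dominant seventh chord on E, the applied dominant of V → V7/V.
A-C#-E-G has root A, degree 5 in D major, so V7.
D-F#-A: root D is the tonic; major triad there is I.

I - V7/V - V7 - I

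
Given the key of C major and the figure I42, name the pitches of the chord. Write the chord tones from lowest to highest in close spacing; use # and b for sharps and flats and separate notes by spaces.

The numeral's case and figure indicate a major seventh chord. In C major its root, the tonic, is C.
That chord is spelled C-E-G-B.
The figured bass 42 indicates third inversion, placing the seventh (B) in the bass: B-C-E-G.

B C E G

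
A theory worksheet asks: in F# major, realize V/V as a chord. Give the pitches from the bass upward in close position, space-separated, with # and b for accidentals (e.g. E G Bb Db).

G# B# D#

The slash means an applied dominant: we want the dominant of V. In F# major, V is C# major, and its dominant is built on G#.
Building a major triad on G# gives G#-B#-D#.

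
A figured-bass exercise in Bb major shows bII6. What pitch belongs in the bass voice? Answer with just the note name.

Eb

bII in Bb major has root Cb; the chord is Cb-Eb-Gb.
The figure 6 means first inversion — the third is in the bass.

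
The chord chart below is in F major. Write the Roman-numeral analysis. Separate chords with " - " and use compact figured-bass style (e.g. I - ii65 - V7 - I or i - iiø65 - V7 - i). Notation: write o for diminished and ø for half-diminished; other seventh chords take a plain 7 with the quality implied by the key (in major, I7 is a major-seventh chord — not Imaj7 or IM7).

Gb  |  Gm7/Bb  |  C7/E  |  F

bII - ii65 - V65 - I

Gb: Gb with this quality isn't in the key; a major triad on b2 is the Neapolitan chord, bII.
Gm7/Bb has root G, degree 2 in F major, so ii65.
C7/E: root C is the dominant; dominant seventh chord there is V65.
F has root F, degree 1 in F major, so I.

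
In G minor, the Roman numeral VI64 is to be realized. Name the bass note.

VI in G minor has root Eb; the chord is Eb-G-Bb.
The figure 64 means second inversion — the fifth is in the bass.

Bb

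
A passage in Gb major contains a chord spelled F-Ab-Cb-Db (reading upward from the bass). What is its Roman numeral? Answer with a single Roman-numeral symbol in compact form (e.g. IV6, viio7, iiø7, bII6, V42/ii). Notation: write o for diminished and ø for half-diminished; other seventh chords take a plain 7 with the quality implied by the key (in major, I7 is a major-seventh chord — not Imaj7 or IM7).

V65

Stacked in thirds the chord is Db-F-Ab-Cb: a dominant seventh chord on Db.
In Gb major, Db is the dominant; the diatonic dominant seventh chord there is V7.
With F in the bass the chord is in first inversion, so the figured bass is 65.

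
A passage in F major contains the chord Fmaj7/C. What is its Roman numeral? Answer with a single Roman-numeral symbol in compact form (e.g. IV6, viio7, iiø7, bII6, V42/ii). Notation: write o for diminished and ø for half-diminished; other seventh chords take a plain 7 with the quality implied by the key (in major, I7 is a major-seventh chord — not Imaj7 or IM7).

I43

Stacked in thirds the chord is F-A-C-E: a major seventh chord on F.
F is scale degree 1 in F major, and a major seventh chord on that degree is written I7.
With C in the bass the chord is in second inversion, so the figured bass is 43.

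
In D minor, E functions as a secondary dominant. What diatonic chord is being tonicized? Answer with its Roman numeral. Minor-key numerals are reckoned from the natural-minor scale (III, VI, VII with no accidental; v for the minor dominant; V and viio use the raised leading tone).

The chord is a major triad on E.
A dominant resolves down a perfect fifth: E → A. In D minor, A is scale degree 5, i.e. V.

V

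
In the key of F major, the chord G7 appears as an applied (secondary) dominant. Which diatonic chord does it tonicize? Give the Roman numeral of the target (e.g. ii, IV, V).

The chord is a dominant seventh chord on G.
A dominant resolves down a perfect fifth: G → C. In F major, C is scale degree 5, i.e. V.

V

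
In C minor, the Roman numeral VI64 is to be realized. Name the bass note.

Eb

VI in C minor has root Ab; the chord is Ab-C-Eb.
The figure 64 means second inversion — the fifth is in the bass.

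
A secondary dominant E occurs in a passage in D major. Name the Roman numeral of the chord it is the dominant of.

The chord is a major triad on E.
A dominant resolves down a perfect fifth: E → A. In D major, A is scale degree 5, i.e. V.

V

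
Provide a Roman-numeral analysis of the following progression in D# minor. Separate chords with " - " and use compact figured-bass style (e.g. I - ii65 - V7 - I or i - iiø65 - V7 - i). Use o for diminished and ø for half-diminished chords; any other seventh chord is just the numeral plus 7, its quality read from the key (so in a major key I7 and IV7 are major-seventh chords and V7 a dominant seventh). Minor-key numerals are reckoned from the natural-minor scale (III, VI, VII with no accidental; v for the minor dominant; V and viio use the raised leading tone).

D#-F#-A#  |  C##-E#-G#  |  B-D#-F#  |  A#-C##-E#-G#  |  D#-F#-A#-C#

i - viio - VI - V7 - i7

D#-F#-A#: minor triad on D# = scale degree 1 → i.
C##-E#-G# has root C##, degree 7 in D# minor, so viio.
B-D#-F# has root B, degree 6 in D# minor, so VI.
A#-C##-E#-G# has root A#, degree 5 in D# minor, so V7.
D#-F#-A#-C#: root D# is the tonic; minor seventh chord there is i7.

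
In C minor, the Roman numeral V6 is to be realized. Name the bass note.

B

V in C minor has root G; the chord is G-B-D.
The figure 6 means first inversion — the third is in the bass.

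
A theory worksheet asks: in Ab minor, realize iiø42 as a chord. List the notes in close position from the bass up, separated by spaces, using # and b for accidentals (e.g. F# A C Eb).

In Ab minor, scale degree 2 is Bb, and the diatonic chord built there is a half-diminished seventh chord.
Stacking thirds from Bb gives Bb-Db-Fb-Ab.
The figured bass 42 indicates third inversion, placing the seventh (Ab) in the bass: Ab-Bb-Db-Fb.

Ab Bb Db Fb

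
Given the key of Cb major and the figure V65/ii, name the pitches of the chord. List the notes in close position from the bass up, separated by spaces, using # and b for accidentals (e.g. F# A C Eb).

C Eb Gb Ab

The slash means an applied dominant: we want the dominant of ii. In Cb major, ii is Db minor, and its dominant is built on Ab.
Building a dominant seventh chord on Ab gives Ab-C-Eb-Gb.
The figured bass 65 indicates first inversion, placing the third (C) in the bass: C-Eb-Gb-Ab.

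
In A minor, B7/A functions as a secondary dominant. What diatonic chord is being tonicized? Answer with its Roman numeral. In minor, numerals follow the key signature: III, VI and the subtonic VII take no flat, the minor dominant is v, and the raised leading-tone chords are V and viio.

The chord is a dominant seventh chord on B.
A dominant resolves down a perfect fifth: B → E. In A minor, E is scale degree 5, i.e. V.

V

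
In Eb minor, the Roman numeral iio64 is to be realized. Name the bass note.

iio in Eb minor has root F; the chord is F-Ab-Cb.
The figure 64 means second inversion — the fifth is in the bass.

Cb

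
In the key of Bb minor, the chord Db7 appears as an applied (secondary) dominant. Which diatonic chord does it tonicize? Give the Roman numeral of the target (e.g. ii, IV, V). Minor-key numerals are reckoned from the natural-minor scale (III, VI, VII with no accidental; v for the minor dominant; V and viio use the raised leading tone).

The chord is a dominant seventh chord on Db.
A dominant resolves down a perfect fifth: Db → Gb. In Bb minor, Gb is scale degree 6, i.e. VI.

VI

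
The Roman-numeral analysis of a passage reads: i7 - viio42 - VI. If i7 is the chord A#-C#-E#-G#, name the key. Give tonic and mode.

A# minor

i7 is given as A#-C#-E#-G# — a minor seventh chord with root A#.
If A# is scale degree 1 and the mode makes that degree carry a minor seventh chord, the tonic is A# and the mode is minor.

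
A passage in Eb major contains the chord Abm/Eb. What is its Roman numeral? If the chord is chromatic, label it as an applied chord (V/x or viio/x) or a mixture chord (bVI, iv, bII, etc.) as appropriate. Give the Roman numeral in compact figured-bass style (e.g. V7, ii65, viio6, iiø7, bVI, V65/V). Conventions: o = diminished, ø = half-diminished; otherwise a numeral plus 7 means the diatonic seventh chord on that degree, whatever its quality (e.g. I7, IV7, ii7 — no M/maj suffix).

Stacked in thirds the chord is Ab-Cb-Eb: a minor triad on Ab.
Ab is the fourth degree of Eb major. This is the minor subdominant, borrowed from the parallel minor.
With Eb in the bass the chord is in second inversion, so the figured bass is 64.

iv64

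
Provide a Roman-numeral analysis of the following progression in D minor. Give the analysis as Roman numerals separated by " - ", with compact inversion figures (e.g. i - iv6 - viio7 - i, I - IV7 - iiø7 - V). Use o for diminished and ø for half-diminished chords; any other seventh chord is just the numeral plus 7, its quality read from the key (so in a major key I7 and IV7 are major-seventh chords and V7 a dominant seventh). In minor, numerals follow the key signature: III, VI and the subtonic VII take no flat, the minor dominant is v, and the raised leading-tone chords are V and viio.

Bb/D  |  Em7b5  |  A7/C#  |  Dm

Bb/D has root Bb, degree 6 in D minor, so VI6.
Em7b5 has root E, degree 2 in D minor, so iiø7.
A7/C#: root A is the dominant; dominant seventh chord there is V65.
Dm: root D is the tonic; minor triad there is i.

VI6 - iiø7 - V65 - i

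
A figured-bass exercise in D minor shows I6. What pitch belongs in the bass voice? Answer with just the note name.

F#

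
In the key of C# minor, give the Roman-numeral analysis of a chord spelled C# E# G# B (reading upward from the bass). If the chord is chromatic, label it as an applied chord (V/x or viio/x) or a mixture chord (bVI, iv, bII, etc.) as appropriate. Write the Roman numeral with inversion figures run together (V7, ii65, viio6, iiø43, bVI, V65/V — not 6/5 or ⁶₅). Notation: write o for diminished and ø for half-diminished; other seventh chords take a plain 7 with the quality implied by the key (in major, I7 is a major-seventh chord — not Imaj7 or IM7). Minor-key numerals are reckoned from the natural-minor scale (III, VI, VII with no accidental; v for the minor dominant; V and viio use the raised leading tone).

V7/iv

The pitches C#-E#-G#-B form a dominant seventh chord rooted on C#.
C# is not a diatonic chord root with this quality in C# minor, but it lies a perfect fifth above F# (iv), so the chord functions as an applied dominant of iv.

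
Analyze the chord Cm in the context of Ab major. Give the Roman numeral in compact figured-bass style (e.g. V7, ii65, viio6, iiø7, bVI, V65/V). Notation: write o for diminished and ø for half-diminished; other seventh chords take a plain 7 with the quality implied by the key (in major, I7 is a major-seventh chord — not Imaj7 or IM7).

iii

Stacked in thirds the chord is C-Eb-G: a minor triad on C.
C is scale degree 3 in Ab major, and a minor triad on that degree is written iii.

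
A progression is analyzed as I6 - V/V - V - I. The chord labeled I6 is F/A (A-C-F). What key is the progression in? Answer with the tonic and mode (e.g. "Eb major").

F major

I6 is given as A-C-F — a major triad with root F.
If F is scale degree 1 and the mode makes that degree carry a major triad, the tonic is F and the mode is major.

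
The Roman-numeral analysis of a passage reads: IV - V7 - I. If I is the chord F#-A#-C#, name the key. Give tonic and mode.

F# major

The anchor chord is a major triad on F#, labeled I.
If F# is scale degree 1 and the mode makes that degree carry a major triad, the tonic is F# and the mode is major.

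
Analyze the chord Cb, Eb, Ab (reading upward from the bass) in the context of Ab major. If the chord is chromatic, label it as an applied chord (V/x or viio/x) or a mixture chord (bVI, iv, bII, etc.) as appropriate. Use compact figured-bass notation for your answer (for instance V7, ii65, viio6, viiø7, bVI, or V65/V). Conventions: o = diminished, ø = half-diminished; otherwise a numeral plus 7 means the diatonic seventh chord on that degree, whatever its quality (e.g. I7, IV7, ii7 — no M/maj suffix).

The pitches Ab-Cb-Eb form a minor triad rooted on Ab.
Ab is the first degree of Ab major. This is the minor tonic, borrowed from the parallel minor.
With Cb in the bass the chord is in first inversion, so the figured bass is 6.

i6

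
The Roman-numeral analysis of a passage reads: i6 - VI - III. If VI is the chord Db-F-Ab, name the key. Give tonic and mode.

F minor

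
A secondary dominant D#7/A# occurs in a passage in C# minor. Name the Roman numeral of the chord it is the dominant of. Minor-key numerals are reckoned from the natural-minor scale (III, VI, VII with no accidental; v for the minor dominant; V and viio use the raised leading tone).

The chord is a dominant seventh chord on D#.
A dominant resolves down a perfect fifth: D# → G#. In C# minor, G# is scale degree 5, i.e. V.

V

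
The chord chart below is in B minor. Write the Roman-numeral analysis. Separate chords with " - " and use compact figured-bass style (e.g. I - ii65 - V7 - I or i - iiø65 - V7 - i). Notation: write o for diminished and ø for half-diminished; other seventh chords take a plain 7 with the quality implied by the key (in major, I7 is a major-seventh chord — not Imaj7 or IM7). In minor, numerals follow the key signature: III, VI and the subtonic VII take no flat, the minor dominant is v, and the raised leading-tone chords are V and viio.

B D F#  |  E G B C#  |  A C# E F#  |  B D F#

i - iiø65 - v65 - i

B-D-F#: root B is the tonic; minor triad there is i.
E-G-B-C#: half-diminished seventh chord on C# = scale degree 2 → iiø65.
A-C#-E-F#: minor seventh chord on F# = scale degree 5 → v65.
B-D-F#: root B is the tonic; minor triad there is i.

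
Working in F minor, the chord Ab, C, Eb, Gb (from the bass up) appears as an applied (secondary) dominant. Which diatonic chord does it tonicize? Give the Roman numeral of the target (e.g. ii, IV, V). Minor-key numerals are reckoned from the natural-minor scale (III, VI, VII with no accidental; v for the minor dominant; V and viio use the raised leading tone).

VI

The chord is a dominant seventh chord on Ab.
A dominant resolves down a perfect fifth: Ab → Db. In F minor, Db is scale degree 6, i.e. VI.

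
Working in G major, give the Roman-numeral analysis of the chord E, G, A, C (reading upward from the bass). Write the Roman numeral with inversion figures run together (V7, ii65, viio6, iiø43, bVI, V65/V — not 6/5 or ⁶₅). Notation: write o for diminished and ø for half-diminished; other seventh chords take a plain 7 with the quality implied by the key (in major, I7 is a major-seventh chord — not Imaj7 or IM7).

ii43

The pitches A-C-E-G form a minor seventh chord rooted on A.
A is scale degree 2 in G major, and a minor seventh chord on that degree is written ii7.
With E in the bass the chord is in second inversion, so the figured bass is 43.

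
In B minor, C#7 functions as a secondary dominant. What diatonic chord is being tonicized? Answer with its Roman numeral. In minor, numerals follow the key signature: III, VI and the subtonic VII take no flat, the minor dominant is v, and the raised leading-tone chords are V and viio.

V

The chord is a dominant seventh chord on C#.
A dominant resolves down a perfect fifth: C# → F#. In B minor, F# is scale degree 5, i.e. V.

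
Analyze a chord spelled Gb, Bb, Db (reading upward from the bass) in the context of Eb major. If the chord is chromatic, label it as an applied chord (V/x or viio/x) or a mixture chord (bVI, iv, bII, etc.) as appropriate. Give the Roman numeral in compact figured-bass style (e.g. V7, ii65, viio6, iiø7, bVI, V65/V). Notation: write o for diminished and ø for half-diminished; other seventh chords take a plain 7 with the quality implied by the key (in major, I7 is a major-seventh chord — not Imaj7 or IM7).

Stacked in thirds the chord is Gb-Bb-Db: a major triad on Gb.
Gb is the lowered third degree of Eb major (diatonic 3 would be G). This is a major triad on the lowered third degree, borrowed from the parallel minor.

bIII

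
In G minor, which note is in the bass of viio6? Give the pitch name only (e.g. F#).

viio in G minor has root F#; the chord is F#-A-C.
The figure 6 means first inversion — the third is in the bass.

A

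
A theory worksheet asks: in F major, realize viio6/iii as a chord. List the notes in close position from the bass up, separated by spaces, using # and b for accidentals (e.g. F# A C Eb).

B D G#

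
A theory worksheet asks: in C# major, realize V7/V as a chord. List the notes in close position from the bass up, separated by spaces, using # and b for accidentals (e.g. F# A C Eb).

V7/V is a secondary dominant — the dominant seventh of V. V in C# major is G#, so the applied chord's root is D#, a perfect fifth above.
Building a dominant seventh chord on D# gives D#-F##-A#-C#.

D# F## A# C#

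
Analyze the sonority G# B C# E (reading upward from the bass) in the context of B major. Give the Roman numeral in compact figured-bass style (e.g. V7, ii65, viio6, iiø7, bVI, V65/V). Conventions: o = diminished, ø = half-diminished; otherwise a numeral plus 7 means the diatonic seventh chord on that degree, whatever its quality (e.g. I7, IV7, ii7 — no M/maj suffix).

Stacked in thirds the chord is C#-E-G#-B: a minor seventh chord on C#.
C# is scale degree 2 in B major, and a minor seventh chord on that degree is written ii7.
With G# in the bass the chord is in second inversion, so the figured bass is 43.

ii43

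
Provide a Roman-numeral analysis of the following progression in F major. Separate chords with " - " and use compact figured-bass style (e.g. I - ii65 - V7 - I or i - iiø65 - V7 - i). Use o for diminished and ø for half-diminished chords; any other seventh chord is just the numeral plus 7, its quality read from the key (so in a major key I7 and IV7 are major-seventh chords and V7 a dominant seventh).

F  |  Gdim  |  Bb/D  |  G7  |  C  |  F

I - iio - IV6 - V7/V - V - I

F: major triad on F = scale degree 1 → I.
Gdim: diminished triad on G — chromatic; iio (borrowed from the parallel minor).
Bb/D has root Bb, degree 4 in F major, so IV6.
G7: a dominant seventh chord on G, the applied dominant of V → V7/V.
C: major triad on C = scale degree 5 → V.
F has root F, degree 1 in F major, so I.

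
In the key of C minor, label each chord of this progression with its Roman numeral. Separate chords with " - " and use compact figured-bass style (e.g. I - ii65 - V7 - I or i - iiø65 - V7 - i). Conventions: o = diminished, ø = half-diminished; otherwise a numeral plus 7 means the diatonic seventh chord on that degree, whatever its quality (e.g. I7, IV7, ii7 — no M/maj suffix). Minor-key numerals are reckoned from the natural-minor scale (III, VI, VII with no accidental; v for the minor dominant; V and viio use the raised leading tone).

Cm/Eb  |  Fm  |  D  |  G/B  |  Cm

Cm/Eb: root C is the tonic; minor triad there is i6.
Fm has root F, degree 4 in C minor, so iv.
D is the secondary dominant of V (major triad on D): V/V.
G/B: major triad on G = scale degree 5 → V6.
Cm has root C, degree 1 in C minor, so i.

i6 - iv - V/V - V6 - i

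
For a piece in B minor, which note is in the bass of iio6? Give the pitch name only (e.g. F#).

iio in B minor has root C#; the chord is C#-E-G.
The figure 6 means first inversion — the third is in the bass.

E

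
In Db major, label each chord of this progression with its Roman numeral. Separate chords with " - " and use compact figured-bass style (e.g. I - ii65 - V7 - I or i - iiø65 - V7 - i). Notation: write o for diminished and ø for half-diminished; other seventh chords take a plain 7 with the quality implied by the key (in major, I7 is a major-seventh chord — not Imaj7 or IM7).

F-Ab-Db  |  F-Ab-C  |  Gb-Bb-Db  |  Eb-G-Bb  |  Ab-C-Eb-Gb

I6 - iii - IV - V/V - V7

F-Ab-Db: root Db is the tonic; major triad there is I6.
F-Ab-C: root F is the mediant; minor triad there is iii.
Gb-Bb-Db: root Gb is the subdominant; major triad there is IV.
Eb-G-Bb: chromatic; Eb is V of V, so V/V.
Ab-C-Eb-Gb has root Ab, degree 5 in Db major, so V7.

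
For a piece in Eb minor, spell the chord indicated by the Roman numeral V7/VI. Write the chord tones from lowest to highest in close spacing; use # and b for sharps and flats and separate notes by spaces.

Gb Bb Db Fb

V7/VI is a secondary dominant — the dominant seventh of VI. VI in Eb minor is Cb, so the applied chord's root is Gb, a perfect fifth above.
Building a dominant seventh chord on Gb gives Gb-Bb-Db-Fb.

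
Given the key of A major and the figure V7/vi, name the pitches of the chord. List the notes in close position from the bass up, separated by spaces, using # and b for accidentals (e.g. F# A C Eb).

The slash means an applied dominant: we want the dominant of vi. In A major, vi is F# minor, and its dominant is built on C#.
Building a dominant seventh chord on C# gives C#-E#-G#-B.

C# E# G# B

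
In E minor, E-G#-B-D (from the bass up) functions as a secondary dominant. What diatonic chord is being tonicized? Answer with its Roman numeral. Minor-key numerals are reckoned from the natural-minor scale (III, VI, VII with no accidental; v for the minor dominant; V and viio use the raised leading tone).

The chord is a dominant seventh chord on E.
A dominant resolves down a perfect fifth: E → A. In E minor, A is scale degree 4, i.e. iv.

iv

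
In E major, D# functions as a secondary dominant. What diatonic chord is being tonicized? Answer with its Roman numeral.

iii

The chord is a major triad on D#.
A dominant resolves down a perfect fifth: D# → G#. In E major, G# is scale degree 3, i.e. iii.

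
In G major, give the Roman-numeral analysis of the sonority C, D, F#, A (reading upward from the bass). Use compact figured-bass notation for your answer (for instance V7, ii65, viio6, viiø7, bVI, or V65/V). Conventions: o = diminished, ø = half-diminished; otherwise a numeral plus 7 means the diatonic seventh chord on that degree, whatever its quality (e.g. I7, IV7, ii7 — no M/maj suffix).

Stacked in thirds the chord is D-F#-A-C: a dominant seventh chord on D.
D is scale degree 5 in G major, and a dominant seventh chord on that degree is written V7.
With C in the bass the chord is in third inversion, so the figured bass is 42.

V42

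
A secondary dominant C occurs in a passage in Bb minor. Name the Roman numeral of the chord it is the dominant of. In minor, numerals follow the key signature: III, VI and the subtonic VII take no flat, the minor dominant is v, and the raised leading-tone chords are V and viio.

V

The chord is a major triad on C.
A dominant resolves down a perfect fifth: C → F. In Bb minor, F is scale degree 5, i.e. V.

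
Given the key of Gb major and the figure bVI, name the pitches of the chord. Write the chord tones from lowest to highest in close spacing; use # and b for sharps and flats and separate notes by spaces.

Ebb Gb Bbb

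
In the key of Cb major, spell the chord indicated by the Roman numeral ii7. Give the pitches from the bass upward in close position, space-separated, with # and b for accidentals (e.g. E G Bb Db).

The numeral's case and figure indicate a minor seventh chord. In Cb major its root, the second degree, is Db.
That chord is spelled Db-Fb-Ab-Cb.

Db Fb Ab Cb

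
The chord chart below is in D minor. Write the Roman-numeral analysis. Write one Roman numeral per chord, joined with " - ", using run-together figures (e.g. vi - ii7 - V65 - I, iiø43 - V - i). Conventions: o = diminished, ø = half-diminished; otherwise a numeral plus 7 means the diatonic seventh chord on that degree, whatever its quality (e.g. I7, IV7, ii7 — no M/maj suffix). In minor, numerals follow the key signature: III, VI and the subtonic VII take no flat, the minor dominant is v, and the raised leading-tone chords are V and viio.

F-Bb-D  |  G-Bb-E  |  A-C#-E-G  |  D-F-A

F-Bb-D: root Bb is the submediant; major triad there is VI64.
G-Bb-E: diminished triad on E = scale degree 2 → iio6.
A-C#-E-G: dominant seventh chord on A = scale degree 5 → V7.
D-F-A: minor triad on D = scale degree 1 → i.

VI64 - iio6 - V7 - i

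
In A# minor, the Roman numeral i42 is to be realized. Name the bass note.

i in A# minor has root A#; the chord is A#-C#-E#-G#.
The figure 42 means third inversion — the seventh is in the bass.

G#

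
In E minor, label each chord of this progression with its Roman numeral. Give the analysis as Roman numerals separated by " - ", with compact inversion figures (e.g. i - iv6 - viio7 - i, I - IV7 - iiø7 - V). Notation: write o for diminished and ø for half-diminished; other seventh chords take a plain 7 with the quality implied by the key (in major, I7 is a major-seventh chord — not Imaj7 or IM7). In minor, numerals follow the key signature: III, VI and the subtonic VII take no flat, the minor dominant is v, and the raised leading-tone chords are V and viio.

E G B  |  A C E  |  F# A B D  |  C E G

i - iv - v43 - VI

E-G-B: root E is the tonic; minor triad there is i.
A-C-E: root A is the subdominant; minor triad there is iv.
F#-A-B-D: root B is the dominant; minor seventh chord there is v43.
C-E-G: major triad on C = scale degree 6 → VI.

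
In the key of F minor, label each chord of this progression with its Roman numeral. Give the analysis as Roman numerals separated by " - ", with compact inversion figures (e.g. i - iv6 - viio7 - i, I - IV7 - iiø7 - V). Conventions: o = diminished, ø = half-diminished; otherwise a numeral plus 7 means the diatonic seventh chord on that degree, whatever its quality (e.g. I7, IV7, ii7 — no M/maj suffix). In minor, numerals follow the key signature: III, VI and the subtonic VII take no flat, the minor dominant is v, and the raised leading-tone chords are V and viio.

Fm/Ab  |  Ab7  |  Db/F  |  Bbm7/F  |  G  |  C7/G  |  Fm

Fm/Ab: root F is the tonic; minor triad there is i6.
Ab7: a dominant seventh chord on Ab, the applied dominant of VI → V7/VI.
Db/F: major triad on Db = scale degree 6 → VI6.
Bbm7/F has root Bb, degree 4 in F minor, so iv43.
G: chromatic; G is V of V, so V/V.
C7/G has root C, degree 5 in F minor, so V43.
Fm: root F is the tonic; minor triad there is i.

i6 - V7/VI - VI6 - iv43 - V/V - V43 - i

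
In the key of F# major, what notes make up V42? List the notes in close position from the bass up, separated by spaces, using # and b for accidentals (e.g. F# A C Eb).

The numeral's case and figure indicate a dominant seventh chord. In F# major its root, the dominant, is C#.
Stacking thirds from C# gives C#-E#-G#-B.
With the 42 figure the chord is in third inversion; from the bass B upward in close position it reads B-C#-E#-G#.

B C# E# G#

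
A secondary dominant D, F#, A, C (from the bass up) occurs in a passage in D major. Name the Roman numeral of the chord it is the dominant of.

The chord is a dominant seventh chord on D.
A dominant resolves down a perfect fifth: D → G. In D major, G is scale degree 4, i.e. IV.

IV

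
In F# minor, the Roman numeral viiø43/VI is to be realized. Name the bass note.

The applied chord viiø43/VI is rooted on C#: C#-E-G-B.
The figure 43 means second inversion — the fifth is in the bass.

G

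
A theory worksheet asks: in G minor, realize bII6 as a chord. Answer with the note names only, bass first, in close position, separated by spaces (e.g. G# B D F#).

Scale degree 2 in G minor is A; lowering it a half step gives Ab. bII6 is the Neapolitan sixth — a major triad on the lowered second degree, here in its customary first inversion.
So the chord is Ab-C-Eb, a major triad.
With the 6 figure the chord is in first inversion; from the bass C upward in close position it reads C-Eb-Ab.

C Eb Ab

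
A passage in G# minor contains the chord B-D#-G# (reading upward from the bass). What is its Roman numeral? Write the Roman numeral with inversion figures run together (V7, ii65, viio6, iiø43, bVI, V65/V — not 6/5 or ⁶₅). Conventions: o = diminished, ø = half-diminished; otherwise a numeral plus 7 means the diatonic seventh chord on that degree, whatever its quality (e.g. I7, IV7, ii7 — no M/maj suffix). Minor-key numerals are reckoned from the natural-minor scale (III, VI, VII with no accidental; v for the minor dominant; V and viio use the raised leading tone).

The pitches G#-B-D# form a minor triad rooted on G#.
G# is scale degree 1 in G# minor, and a minor triad on that degree is written i.
With B in the bass the chord is in first inversion, so the figured bass is 6.

i6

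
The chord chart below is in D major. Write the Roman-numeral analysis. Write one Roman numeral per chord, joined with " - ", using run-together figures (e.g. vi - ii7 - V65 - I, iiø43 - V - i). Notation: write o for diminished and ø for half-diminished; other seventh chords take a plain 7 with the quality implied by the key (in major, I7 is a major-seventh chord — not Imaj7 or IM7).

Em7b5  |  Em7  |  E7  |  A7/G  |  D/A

iiø7 - ii7 - V7/V - V42 - I64

Em7b5: E with this quality isn't in the key; it's iiø7, borrowed from the parallel minor.
Em7 has root E, degree 2 in D major, so ii7.
E7: chromatic; E is V of V, so V7/V.
A7/G: dominant seventh chord on A = scale degree 5 → V42.
D/A: major triad on D = scale degree 1 → I64.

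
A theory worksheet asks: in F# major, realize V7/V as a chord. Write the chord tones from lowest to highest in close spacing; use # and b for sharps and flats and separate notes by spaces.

The slash means an applied dominant: we want the dominant of V. In F# major, V is C# major, and its dominant is built on G#.
Building a dominant seventh chord on G# gives G#-B#-D#-F#.

G# B# D# F#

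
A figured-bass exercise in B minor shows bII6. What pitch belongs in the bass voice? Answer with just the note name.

E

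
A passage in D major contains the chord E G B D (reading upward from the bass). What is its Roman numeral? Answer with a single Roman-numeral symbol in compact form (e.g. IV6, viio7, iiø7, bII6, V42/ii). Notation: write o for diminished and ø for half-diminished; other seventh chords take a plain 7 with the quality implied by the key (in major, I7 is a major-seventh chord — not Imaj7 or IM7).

ii7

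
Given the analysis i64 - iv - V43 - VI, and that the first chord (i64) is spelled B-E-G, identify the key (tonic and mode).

The anchor chord is a minor triad on E, labeled i64.
If E is scale degree 1 and the mode makes that degree carry a minor triad, the tonic is E and the mode is minor.

E minor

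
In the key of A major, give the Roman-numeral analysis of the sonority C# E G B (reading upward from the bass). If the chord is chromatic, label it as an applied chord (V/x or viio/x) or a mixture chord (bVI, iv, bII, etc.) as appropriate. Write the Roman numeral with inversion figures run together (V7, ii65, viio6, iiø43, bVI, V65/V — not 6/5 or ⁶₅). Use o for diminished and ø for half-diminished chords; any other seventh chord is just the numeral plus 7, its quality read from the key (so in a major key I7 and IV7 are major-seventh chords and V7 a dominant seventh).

viiø7/IV

The pitches C#-E-G-B form a half-diminished seventh chord rooted on C#.
C# sits a half step below D (IV in A major); a diminished chord there is the applied leading-tone chord of IV.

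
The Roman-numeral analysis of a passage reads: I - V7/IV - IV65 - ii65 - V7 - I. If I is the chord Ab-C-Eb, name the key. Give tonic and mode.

The chord Ab is a major triad rooted on Ab; its label is I.
If Ab is scale degree 1 and the mode makes that degree carry a major triad, the tonic is Ab and the mode is major.

Ab major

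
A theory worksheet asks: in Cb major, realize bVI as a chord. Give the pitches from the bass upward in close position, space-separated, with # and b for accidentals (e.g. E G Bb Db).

Scale degree 6 in Cb major is Ab; lowering it a half step gives Abb. bVI is a major triad on the lowered sixth degree, borrowed from the parallel minor.
So the chord is Abb-Cb-Ebb, a major triad.

Abb Cb Ebb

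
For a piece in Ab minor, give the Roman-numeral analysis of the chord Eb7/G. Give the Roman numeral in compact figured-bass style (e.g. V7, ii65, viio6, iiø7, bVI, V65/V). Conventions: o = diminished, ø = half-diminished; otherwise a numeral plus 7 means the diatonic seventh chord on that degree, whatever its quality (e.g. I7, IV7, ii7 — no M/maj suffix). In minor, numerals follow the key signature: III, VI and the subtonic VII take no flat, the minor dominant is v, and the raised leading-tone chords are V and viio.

Stacked in thirds the chord is Eb-G-Bb-Db: a dominant seventh chord on Eb.
In Ab minor, Eb is the dominant; the diatonic dominant seventh chord there is V7.
With G in the bass the chord is in first inversion, so the figured bass is 65.

V65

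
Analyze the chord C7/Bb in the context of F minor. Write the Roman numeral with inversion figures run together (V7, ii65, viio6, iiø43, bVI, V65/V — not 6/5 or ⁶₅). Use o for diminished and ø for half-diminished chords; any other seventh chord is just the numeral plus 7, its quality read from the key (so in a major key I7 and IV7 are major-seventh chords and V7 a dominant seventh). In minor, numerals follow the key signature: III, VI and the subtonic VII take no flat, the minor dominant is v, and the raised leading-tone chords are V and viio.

V42

Stacked in thirds the chord is C-E-G-Bb: a dominant seventh chord on C.
C is scale degree 5 in F minor, and a dominant seventh chord on that degree is written V7.
With Bb in the bass the chord is in third inversion, so the figured bass is 42.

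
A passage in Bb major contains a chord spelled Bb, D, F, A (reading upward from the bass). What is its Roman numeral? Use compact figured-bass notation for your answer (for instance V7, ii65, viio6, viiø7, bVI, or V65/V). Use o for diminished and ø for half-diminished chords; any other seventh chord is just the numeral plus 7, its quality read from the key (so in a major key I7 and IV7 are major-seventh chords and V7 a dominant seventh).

I7

Stacked in thirds the chord is Bb-D-F-A: a major seventh chord on Bb.
Bb is scale degree 1 in Bb major, and a major seventh chord on that degree is written I7.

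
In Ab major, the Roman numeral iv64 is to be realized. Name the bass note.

Ab

iv in Ab major has root Db; the chord is Db-Fb-Ab.
The figure 64 means second inversion — the fifth is in the bass.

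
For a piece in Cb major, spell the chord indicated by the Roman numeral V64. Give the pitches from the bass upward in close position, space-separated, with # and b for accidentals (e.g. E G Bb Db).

In Cb major, scale degree 5 is Gb, and the diatonic chord built there is a major triad.
That chord is spelled Gb-Bb-Db.
The figured bass 64 indicates second inversion, placing the fifth (Db) in the bass: Db-Gb-Bb.

Db Gb Bb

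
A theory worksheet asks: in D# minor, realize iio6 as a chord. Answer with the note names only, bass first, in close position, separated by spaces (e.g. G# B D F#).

G# B E#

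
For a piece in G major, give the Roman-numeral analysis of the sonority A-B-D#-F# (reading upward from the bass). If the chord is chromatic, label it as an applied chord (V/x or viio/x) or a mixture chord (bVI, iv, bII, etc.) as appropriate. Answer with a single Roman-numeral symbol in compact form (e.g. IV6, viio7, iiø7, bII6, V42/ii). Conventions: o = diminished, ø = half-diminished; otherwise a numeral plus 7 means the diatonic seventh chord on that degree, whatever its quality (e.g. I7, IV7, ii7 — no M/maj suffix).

The pitches B-D#-F#-A form a dominant seventh chord rooted on B.
B is not a diatonic chord root with this quality in G major, but it lies a perfect fifth above E (vi), so the chord functions as an applied dominant of vi.
With A in the bass the chord is in third inversion, so the figured bass is 42.

V42/vi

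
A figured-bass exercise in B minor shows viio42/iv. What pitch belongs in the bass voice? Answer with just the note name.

C

The applied chord viio42/iv is rooted on D#: D#-F#-A-C.
The figure 42 means third inversion — the seventh is in the bass.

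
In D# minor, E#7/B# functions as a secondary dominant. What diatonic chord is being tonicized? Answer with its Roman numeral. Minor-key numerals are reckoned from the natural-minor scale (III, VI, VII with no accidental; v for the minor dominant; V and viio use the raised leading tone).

V

The chord is a dominant seventh chord on E#.
A dominant resolves down a perfect fifth: E# → A#. In D# minor, A# is scale degree 5, i.e. V.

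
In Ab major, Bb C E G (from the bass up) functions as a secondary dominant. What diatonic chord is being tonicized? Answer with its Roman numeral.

vi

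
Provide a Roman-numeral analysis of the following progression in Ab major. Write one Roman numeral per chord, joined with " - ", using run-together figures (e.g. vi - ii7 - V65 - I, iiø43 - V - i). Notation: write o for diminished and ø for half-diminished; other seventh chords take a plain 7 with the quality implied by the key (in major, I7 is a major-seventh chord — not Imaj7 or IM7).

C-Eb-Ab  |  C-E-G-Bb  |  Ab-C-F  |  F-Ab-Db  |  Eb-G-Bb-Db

I6 - V7/vi - vi6 - IV6 - V7

C-Eb-Ab: root Ab is the tonic; major triad there is I6.
C-E-G-Bb: chromatic; C is V of vi, so V7/vi.
Ab-C-F: root F is the submediant; minor triad there is vi6.
F-Ab-Db: major triad on Db = scale degree 4 → IV6.
Eb-G-Bb-Db: dominant seventh chord on Eb = scale degree 5 → V7.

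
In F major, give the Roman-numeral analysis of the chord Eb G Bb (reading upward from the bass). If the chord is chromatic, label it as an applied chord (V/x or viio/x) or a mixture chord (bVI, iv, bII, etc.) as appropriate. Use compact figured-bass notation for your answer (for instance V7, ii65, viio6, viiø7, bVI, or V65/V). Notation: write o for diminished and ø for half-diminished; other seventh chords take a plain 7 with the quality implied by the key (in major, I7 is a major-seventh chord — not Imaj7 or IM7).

The pitches Eb-G-Bb form a major triad rooted on Eb.
Eb is the lowered seventh degree of F major (diatonic 7 would be E). This is a major triad on the lowered seventh degree (the subtonic), borrowed from the parallel minor.

bVII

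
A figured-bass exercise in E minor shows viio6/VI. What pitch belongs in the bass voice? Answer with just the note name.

D

The applied chord viio6/VI is rooted on B: B-D-F.
The figure 6 means first inversion — the third is in the bass.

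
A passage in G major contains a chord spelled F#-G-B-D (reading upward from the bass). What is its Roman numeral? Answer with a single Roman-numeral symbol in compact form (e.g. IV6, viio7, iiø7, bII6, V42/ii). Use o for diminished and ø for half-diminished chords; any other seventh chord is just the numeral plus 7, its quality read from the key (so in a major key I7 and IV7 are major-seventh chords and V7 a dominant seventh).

I42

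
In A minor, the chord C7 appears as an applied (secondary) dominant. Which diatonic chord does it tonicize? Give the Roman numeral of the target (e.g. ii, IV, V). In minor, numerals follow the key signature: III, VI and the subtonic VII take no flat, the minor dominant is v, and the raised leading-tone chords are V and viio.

VI

The chord is a dominant seventh chord on C.
A dominant resolves down a perfect fifth: C → F. In A minor, F is scale degree 6, i.e. VI.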